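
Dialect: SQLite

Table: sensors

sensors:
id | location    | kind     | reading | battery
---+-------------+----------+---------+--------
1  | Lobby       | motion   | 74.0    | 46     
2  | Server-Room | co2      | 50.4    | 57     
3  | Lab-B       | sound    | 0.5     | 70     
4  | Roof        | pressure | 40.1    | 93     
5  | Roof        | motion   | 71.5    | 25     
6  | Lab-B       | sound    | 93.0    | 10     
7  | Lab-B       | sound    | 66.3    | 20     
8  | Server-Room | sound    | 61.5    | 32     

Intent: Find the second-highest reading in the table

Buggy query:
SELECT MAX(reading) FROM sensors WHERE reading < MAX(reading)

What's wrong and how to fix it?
Bug: The inner MAX is an aggregate inside WHERE, which is not allowed

Fix: Compute the overall MAX in a subquery, then take MAX of rows below it

Corrected query:
SELECT MAX(reading) FROM sensors WHERE reading < (SELECT MAX(reading) FROM sensors)

Result:
MAX(reading)
------------
74          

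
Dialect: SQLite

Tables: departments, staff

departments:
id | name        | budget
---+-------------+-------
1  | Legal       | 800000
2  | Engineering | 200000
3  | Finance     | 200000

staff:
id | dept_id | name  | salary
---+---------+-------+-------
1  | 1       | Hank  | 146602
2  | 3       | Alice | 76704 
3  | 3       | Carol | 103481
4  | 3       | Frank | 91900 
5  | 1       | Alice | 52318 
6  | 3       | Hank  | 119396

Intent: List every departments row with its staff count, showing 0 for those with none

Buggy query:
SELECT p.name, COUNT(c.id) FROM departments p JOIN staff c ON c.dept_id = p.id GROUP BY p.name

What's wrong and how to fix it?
Bug: An inner join excludes parents with zero children

Fix: Use LEFT JOIN so parents without children still appear (COUNT(c.id) gives 0)

Corrected query:
SELECT p.name, COUNT(c.id) FROM departments p LEFT JOIN staff c ON c.dept_id = p.id GROUP BY p.name

Result:
name        | COUNT(c.id)
------------+------------
Engineering | 0          
Finance     | 4          
Legal       | 2          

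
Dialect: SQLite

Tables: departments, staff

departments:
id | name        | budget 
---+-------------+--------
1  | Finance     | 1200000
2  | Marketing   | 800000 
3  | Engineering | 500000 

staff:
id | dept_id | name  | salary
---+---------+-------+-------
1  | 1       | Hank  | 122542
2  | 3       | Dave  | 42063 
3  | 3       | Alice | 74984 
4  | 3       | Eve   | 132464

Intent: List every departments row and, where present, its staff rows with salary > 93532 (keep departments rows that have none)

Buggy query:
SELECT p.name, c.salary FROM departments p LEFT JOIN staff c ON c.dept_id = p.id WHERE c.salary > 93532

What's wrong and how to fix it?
Bug: Filtering c.salary in WHERE discards the NULL rows produced by LEFT JOIN, turning it into an inner join

Fix: Put 'c.salary > 93532' in the JOIN's ON clause instead of WHERE

Corrected query:
SELECT p.name, c.salary FROM departments p LEFT JOIN staff c ON c.dept_id = p.id AND c.salary > 93532

Result:
name        | salary
------------+-------
Finance     | 122542
Marketing   | NULL  
Engineering | 132464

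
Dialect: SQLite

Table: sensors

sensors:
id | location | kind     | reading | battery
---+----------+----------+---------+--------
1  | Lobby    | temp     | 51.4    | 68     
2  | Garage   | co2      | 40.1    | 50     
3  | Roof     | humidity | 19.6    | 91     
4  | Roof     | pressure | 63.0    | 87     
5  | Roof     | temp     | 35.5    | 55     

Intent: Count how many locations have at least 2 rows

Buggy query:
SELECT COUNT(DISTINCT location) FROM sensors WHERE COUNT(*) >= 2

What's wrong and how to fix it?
Bug: COUNT(*) cannot appear in WHERE; the per-group count doesn't exist yet

Fix: Group first with HAVING COUNT(*) >= 2, then COUNT the resulting groups

Corrected query:
SELECT COUNT(*) FROM (SELECT location FROM sensors GROUP BY location HAVING COUNT(*) >= 2)

Result:
COUNT(*)
--------
1       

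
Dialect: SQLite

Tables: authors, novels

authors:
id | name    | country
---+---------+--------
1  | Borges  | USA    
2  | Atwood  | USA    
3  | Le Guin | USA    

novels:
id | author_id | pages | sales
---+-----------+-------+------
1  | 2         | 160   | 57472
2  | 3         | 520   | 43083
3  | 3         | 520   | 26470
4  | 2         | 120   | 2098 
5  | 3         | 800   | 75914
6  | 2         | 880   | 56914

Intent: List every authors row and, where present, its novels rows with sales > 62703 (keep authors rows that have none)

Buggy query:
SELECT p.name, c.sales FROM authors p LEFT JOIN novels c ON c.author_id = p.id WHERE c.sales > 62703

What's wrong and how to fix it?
Bug: Filtering c.sales in WHERE discards the NULL rows produced by LEFT JOIN, turning it into an inner join

Fix: Move the right-table condition into the ON clause so unmatched parents are kept

Corrected query:
SELECT p.name, c.sales FROM authors p LEFT JOIN novels c ON c.author_id = p.id AND c.sales > 62703

Result:
name    | sales
--------+------
Borges  | NULL 
Atwood  | NULL 
Le Guin | 75914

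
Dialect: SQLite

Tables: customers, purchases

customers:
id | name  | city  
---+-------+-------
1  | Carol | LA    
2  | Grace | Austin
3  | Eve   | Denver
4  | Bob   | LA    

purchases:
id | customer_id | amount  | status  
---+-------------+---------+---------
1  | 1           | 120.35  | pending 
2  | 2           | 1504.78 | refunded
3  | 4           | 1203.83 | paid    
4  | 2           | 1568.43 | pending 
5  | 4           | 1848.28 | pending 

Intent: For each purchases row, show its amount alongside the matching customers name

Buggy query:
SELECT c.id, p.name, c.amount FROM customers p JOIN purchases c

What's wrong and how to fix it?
Bug: JOIN with no ON clause produces a cartesian product; every purchases row pairs with every customers row

Fix: Add ON c.customer_id = p.id to the JOIN

Corrected query:
SELECT c.id, p.name, c.amount FROM customers p JOIN purchases c ON c.customer_id = p.id

Result:
id | name  | amount 
---+-------+--------
1  | Carol | 120.35 
2  | Grace | 1504.78
3  | Bob   | 1203.83
4  | Grace | 1568.43
5  | Bob   | 1848.28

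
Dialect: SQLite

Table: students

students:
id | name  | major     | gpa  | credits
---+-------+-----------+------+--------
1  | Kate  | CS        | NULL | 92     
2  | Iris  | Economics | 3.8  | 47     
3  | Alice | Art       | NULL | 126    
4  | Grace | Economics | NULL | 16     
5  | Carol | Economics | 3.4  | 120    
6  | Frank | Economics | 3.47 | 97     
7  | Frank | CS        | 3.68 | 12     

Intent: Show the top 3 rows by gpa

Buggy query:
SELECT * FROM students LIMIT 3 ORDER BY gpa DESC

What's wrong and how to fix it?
Bug: LIMIT must come after ORDER BY

Fix: Sort with ORDER BY, then apply LIMIT

Corrected query:
SELECT * FROM students ORDER BY gpa DESC LIMIT 3

Result:
id | name  | major     | gpa  | credits
---+-------+-----------+------+--------
2  | Iris  | Economics | 3.8  | 47     
7  | Frank | CS        | 3.68 | 12     
6  | Frank | Economics | 3.47 | 97     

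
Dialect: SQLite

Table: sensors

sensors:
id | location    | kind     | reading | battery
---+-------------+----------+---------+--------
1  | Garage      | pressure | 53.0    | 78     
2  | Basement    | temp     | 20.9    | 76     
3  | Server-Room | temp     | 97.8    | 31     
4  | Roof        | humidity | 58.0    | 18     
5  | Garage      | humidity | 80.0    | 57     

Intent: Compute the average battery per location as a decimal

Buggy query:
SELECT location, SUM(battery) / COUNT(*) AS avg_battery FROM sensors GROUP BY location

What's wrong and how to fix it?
Bug: Both operands are integers, so '/' performs integer division and truncates

Fix: Multiply by 1.0 (or CAST to REAL) to force floating-point division

Corrected query:
SELECT location, SUM(battery) * 1.0 / COUNT(*) AS avg_battery FROM sensors GROUP BY location

Result:
location    | avg_battery
------------+------------
Basement    | 76         
Garage      | 67.5       
Roof        | 18         
Server-Room | 31         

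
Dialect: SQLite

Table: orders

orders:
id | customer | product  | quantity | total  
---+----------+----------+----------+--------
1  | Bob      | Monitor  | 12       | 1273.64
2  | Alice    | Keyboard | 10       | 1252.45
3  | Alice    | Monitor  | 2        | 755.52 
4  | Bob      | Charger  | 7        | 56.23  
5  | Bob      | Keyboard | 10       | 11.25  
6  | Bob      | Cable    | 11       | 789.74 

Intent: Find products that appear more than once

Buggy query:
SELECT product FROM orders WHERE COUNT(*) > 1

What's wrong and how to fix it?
Bug: COUNT(*) is an aggregate and cannot be used in WHERE

Fix: Group first, then use HAVING for the count condition

Corrected query:
SELECT product FROM orders GROUP BY product HAVING COUNT(*) > 1

Result:
product 
--------
Keyboard
Monitor 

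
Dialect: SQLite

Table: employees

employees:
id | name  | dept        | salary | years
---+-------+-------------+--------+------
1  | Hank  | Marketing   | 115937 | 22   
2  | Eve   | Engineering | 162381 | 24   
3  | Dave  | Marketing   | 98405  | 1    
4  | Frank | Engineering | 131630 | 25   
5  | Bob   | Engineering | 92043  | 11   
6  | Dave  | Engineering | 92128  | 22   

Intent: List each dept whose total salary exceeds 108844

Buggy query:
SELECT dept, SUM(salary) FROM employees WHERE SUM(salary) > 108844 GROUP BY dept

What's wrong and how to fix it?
Bug: Aggregate functions cannot appear in a WHERE clause

Fix: Use HAVING (which filters groups after aggregation) instead of WHERE

Corrected query:
SELECT dept, SUM(salary) FROM employees GROUP BY dept HAVING SUM(salary) > 108844

Result:
dept        | SUM(salary)
------------+------------
Engineering | 478182     
Marketing   | 214342     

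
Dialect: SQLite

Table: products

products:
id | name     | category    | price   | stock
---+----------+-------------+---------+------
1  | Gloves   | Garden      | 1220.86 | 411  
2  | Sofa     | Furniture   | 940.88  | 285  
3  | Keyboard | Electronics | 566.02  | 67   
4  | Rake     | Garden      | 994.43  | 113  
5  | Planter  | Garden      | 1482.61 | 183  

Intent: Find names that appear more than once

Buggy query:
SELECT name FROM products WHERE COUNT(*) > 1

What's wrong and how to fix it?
Bug: WHERE can't reference COUNT(*); aggregates are computed after WHERE

Fix: GROUP BY name, then filter groups with HAVING COUNT(*) > 1

Corrected query:
SELECT name FROM products GROUP BY name HAVING COUNT(*) > 1

Result:
(no rows)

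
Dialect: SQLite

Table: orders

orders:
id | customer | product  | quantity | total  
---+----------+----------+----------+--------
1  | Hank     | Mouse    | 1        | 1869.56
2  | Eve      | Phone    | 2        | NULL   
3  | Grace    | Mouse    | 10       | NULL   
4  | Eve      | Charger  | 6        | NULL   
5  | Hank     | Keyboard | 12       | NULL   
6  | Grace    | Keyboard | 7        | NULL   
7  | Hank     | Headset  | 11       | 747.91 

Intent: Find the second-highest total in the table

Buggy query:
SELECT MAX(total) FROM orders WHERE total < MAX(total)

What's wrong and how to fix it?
Bug: The inner MAX is an aggregate inside WHERE, which is not allowed

Fix: Put the inner MAX in a scalar subquery

Corrected query:
SELECT MAX(total) FROM orders WHERE total < (SELECT MAX(total) FROM orders)

Result:
MAX(total)
----------
747.91    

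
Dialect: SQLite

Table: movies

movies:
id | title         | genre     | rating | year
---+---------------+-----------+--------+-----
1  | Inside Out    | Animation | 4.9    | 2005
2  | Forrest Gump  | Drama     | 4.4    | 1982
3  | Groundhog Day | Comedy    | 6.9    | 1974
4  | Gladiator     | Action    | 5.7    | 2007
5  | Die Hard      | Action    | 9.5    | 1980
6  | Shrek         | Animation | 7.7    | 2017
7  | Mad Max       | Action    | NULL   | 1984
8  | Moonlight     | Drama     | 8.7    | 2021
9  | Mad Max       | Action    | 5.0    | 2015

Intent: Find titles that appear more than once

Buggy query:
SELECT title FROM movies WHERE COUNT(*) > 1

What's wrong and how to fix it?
Bug: COUNT(*) is an aggregate and cannot be used in WHERE

Fix: Group first, then use HAVING for the count condition

Corrected query:
SELECT title FROM movies GROUP BY title HAVING COUNT(*) > 1

Result:
title  
-------
Mad Max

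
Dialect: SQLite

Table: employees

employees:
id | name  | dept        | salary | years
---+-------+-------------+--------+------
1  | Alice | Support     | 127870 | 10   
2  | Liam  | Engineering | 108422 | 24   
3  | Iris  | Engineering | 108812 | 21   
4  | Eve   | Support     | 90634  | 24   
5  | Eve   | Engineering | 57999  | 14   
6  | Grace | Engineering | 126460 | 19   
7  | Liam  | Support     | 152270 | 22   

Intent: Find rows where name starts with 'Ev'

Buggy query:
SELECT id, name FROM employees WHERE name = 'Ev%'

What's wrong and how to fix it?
Bug: Wildcards only work with LIKE; '=' treats '%' as a literal character

Fix: Replace '=' with LIKE so 'Ev%' is treated as a pattern

Corrected query:
SELECT id, name FROM employees WHERE name LIKE 'Ev%'

Result:
id | name
---+-----
4  | Eve 
5  | Eve 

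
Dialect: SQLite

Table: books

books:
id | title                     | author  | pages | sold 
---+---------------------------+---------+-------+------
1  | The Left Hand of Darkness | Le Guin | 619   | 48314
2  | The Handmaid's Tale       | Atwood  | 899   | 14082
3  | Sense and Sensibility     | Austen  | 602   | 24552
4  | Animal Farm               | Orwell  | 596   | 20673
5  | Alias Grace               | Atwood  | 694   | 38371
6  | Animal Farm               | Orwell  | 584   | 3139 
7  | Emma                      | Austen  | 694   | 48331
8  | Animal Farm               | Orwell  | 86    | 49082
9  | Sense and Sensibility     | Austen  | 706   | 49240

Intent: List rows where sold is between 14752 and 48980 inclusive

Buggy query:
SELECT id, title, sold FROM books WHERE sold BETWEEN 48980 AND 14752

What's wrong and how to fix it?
Bug: BETWEEN expects the lower bound first; with 48980 AND 14752 the range is empty

Fix: Swap the bounds so the smaller value comes first

Corrected query:
SELECT id, title, sold FROM books WHERE sold BETWEEN 14752 AND 48980

Result:
id | title                     | sold 
---+---------------------------+------
1  | The Left Hand of Darkness | 48314
3  | Sense and Sensibility     | 24552
4  | Animal Farm               | 20673
5  | Alias Grace               | 38371
7  | Emma                      | 48331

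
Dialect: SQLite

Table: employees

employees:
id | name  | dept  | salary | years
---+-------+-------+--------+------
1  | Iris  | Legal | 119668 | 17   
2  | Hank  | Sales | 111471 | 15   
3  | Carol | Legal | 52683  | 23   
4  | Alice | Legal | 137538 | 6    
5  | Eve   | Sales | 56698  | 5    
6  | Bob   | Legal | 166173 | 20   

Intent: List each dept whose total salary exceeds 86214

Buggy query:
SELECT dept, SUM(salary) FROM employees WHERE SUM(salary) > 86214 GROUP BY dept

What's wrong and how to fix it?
Bug: WHERE runs before GROUP BY, so aggregates aren't available there

Fix: Use HAVING (which filters groups after aggregation) instead of WHERE

Corrected query:
SELECT dept, SUM(salary) FROM employees GROUP BY dept HAVING SUM(salary) > 86214

Result:
dept  | SUM(salary)
------+------------
Legal | 476062     
Sales | 168169     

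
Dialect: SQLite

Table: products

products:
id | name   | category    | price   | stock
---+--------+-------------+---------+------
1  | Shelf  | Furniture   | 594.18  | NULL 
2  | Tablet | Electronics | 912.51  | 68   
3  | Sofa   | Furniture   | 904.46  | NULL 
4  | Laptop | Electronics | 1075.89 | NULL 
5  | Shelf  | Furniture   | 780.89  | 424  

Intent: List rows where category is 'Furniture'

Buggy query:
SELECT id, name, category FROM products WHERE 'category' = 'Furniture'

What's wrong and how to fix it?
Bug: 'category' in single quotes is a string literal, not the column; the comparison is literal-vs-literal and never true

Fix: Remove the quotes around the column name (or use double quotes for an identifier)

Corrected query:
SELECT id, name, category FROM products WHERE category = 'Furniture'

Result:
id | name  | category 
---+-------+----------
1  | Shelf | Furniture
3  | Sofa  | Furniture
5  | Shelf | Furniture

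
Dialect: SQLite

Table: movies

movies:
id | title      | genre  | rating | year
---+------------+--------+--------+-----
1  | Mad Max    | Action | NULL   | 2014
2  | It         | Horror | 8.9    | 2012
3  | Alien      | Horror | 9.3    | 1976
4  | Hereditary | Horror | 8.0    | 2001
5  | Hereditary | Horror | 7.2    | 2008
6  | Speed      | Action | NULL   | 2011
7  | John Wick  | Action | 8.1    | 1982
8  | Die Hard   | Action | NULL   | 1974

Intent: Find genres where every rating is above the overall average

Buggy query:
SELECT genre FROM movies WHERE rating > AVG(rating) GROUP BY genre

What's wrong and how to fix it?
Bug: AVG() is an aggregate; it can't sit directly in WHERE

Fix: Compute the overall average in a scalar subquery and compare each group's MIN against it in HAVING

Corrected query:
SELECT genre FROM movies GROUP BY genre HAVING MIN(rating) > (SELECT AVG(rating) FROM movies)

Result:
(no rows)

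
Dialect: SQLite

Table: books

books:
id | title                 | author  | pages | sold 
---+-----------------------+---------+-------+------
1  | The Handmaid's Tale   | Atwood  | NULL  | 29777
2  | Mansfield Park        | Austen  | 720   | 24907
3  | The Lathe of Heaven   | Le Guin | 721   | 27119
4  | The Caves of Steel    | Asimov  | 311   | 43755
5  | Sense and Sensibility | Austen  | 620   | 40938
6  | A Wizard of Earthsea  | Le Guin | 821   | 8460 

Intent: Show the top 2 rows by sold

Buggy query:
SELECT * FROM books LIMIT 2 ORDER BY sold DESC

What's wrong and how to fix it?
Bug: LIMIT must come after ORDER BY

Fix: Swap the clauses: ORDER BY first, then LIMIT

Corrected query:
SELECT * FROM books ORDER BY sold DESC LIMIT 2

Result:
id | title                 | author | pages | sold 
---+-----------------------+--------+-------+------
4  | The Caves of Steel    | Asimov | 311   | 43755
5  | Sense and Sensibility | Austen | 620   | 40938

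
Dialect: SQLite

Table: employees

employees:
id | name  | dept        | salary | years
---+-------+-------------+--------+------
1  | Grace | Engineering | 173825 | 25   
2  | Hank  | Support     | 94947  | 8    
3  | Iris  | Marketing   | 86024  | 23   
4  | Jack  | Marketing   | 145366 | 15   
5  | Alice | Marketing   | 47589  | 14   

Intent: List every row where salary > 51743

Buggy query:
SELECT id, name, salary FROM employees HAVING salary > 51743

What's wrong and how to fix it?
Bug: HAVING filters the output of aggregation, but this query has no GROUP BY and no aggregate functions, so SQLite rejects it (HAVING clause on a non-aggregate query); the condition here is per row

Fix: Replace HAVING with WHERE since the condition applies to individual rows

Corrected query:
SELECT id, name, salary FROM employees WHERE salary > 51743

Result:
id | name  | salary
---+-------+-------
1  | Grace | 173825
2  | Hank  | 94947 
3  | Iris  | 86024 
4  | Jack  | 145366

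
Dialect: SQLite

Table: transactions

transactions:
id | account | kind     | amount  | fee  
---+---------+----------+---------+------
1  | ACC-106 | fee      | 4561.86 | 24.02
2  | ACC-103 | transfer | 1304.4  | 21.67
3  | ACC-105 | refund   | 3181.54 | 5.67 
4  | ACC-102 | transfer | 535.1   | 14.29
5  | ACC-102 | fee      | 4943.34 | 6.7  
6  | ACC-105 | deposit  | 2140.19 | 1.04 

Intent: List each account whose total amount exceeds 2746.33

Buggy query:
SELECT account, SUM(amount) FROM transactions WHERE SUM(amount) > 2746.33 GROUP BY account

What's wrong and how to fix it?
Bug: Aggregate functions cannot appear in a WHERE clause

Fix: Move the aggregate condition to a HAVING clause

Corrected query:
SELECT account, SUM(amount) FROM transactions GROUP BY account HAVING SUM(amount) > 2746.33

Result:
account | SUM(amount)
--------+------------
ACC-102 | 5478.44    
ACC-105 | 5321.73    
ACC-106 | 4561.86    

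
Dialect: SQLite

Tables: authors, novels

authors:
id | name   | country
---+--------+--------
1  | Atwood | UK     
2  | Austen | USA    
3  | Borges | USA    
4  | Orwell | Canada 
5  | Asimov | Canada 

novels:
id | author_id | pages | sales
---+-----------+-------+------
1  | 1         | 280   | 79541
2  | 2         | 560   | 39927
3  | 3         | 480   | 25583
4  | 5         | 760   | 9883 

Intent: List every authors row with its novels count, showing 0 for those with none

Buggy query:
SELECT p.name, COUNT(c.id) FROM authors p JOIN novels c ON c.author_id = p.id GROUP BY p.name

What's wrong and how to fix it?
Bug: INNER JOIN drops authors rows that have no matching novels rows

Fix: Switch to LEFT JOIN to retain unmatched parent rows

Corrected query:
SELECT p.name, COUNT(c.id) FROM authors p LEFT JOIN novels c ON c.author_id = p.id GROUP BY p.name

Result:
name   | COUNT(c.id)
-------+------------
Asimov | 1          
Atwood | 1          
Austen | 1          
Borges | 1          
Orwell | 0          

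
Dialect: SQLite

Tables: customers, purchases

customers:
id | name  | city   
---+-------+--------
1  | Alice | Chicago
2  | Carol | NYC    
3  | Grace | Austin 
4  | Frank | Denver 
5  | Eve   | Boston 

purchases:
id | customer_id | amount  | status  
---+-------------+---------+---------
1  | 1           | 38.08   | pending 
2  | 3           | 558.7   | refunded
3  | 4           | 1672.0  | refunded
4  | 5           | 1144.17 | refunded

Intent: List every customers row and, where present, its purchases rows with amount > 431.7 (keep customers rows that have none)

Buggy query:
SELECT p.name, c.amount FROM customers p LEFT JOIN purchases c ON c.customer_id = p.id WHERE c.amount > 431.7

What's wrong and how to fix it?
Bug: A WHERE condition on the right-hand table after LEFT JOIN drops unmatched parents

Fix: Put 'c.amount > 431.7' in the JOIN's ON clause instead of WHERE

Corrected query:
SELECT p.name, c.amount FROM customers p LEFT JOIN purchases c ON c.customer_id = p.id AND c.amount > 431.7

Result:
name  | amount 
------+--------
Alice | NULL   
Carol | NULL   
Grace | 558.7  
Frank | 1672   
Eve   | 1144.17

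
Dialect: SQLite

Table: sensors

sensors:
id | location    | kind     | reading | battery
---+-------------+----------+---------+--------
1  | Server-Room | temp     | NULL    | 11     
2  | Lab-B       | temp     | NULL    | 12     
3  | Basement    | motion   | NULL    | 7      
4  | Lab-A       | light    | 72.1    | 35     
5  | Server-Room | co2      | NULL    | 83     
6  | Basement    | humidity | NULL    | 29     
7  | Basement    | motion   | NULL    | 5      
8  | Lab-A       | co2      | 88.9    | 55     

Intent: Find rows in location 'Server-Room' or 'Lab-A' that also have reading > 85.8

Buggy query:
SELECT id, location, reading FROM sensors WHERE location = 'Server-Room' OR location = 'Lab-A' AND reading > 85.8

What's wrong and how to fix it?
Bug: AND binds tighter than OR, so this parses as location = 'Server-Room' OR (location = 'Lab-A' AND reading > 85.8)

Fix: Group the OR with parentheses (or use IN), then AND the threshold

Corrected query:
SELECT id, location, reading FROM sensors WHERE (location = 'Server-Room' OR location = 'Lab-A') AND reading > 85.8

Result:
id | location | reading
---+----------+--------
8  | Lab-A    | 88.9   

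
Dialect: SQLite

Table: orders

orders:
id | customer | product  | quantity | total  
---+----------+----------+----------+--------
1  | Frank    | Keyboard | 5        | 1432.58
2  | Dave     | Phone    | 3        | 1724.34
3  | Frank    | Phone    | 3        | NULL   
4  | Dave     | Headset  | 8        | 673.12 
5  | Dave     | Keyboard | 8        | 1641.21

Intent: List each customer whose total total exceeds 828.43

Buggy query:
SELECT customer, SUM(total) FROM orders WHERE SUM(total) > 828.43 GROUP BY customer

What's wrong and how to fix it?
Bug: Aggregate functions cannot appear in a WHERE clause

Fix: Use HAVING (which filters groups after aggregation) instead of WHERE

Corrected query:
SELECT customer, SUM(total) FROM orders GROUP BY customer HAVING SUM(total) > 828.43

Result:
customer | SUM(total)
---------+-----------
Dave     | 4038.67   
Frank    | 1432.58   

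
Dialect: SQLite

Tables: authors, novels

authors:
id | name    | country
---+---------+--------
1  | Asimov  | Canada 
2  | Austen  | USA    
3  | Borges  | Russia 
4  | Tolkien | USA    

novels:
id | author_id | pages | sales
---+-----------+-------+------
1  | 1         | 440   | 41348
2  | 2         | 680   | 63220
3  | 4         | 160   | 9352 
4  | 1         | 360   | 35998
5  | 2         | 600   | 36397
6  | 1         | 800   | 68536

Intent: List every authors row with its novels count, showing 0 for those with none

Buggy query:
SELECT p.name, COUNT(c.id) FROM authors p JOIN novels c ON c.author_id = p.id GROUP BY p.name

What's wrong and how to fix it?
Bug: An inner join excludes parents with zero children

Fix: Switch to LEFT JOIN to retain unmatched parent rows

Corrected query:
SELECT p.name, COUNT(c.id) FROM authors p LEFT JOIN novels c ON c.author_id = p.id GROUP BY p.name

Result:
name    | COUNT(c.id)
--------+------------
Asimov  | 3          
Austen  | 2          
Borges  | 0          
Tolkien | 1          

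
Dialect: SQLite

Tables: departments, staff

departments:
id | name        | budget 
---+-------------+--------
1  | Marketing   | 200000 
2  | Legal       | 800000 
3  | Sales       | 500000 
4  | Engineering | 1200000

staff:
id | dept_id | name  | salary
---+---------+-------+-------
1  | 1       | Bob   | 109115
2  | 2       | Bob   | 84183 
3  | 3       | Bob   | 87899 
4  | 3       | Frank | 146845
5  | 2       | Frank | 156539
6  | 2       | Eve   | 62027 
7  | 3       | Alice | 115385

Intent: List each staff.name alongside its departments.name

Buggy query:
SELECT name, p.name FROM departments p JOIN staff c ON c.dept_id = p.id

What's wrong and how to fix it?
Bug: 'name' exists in both joined tables, so the database can't tell which one is meant

Fix: Prefix ambiguous columns with the table alias

Corrected query:
SELECT c.name, p.name FROM departments p JOIN staff c ON c.dept_id = p.id

Result:
name  | name     
------+----------
Bob   | Marketing
Bob   | Legal    
Bob   | Sales    
Frank | Sales    
Frank | Legal    
Eve   | Legal    
Alice | Sales    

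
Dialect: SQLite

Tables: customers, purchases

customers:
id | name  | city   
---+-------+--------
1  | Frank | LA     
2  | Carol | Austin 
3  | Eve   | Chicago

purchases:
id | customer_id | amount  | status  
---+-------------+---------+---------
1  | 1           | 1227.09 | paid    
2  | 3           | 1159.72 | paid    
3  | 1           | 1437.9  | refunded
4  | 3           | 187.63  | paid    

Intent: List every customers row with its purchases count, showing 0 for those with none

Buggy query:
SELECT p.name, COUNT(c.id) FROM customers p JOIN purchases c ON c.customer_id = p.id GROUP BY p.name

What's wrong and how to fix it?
Bug: INNER JOIN drops customers rows that have no matching purchases rows

Fix: Switch to LEFT JOIN to retain unmatched parent rows

Corrected query:
SELECT p.name, COUNT(c.id) FROM customers p LEFT JOIN purchases c ON c.customer_id = p.id GROUP BY p.name

Result:
name  | COUNT(c.id)
------+------------
Carol | 0          
Eve   | 2          
Frank | 2          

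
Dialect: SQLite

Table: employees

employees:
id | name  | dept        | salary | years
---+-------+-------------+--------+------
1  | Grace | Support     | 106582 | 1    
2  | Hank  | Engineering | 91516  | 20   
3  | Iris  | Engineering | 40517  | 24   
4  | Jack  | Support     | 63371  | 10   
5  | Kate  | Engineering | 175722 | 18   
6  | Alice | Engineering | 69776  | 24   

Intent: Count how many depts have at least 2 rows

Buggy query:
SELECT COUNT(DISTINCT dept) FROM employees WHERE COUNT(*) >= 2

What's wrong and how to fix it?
Bug: COUNT(*) cannot appear in WHERE; the per-group count doesn't exist yet

Fix: Group first with HAVING COUNT(*) >= 2, then COUNT the resulting groups

Corrected query:
SELECT COUNT(*) FROM (SELECT dept FROM employees GROUP BY dept HAVING COUNT(*) >= 2)

Result:
COUNT(*)
--------
2       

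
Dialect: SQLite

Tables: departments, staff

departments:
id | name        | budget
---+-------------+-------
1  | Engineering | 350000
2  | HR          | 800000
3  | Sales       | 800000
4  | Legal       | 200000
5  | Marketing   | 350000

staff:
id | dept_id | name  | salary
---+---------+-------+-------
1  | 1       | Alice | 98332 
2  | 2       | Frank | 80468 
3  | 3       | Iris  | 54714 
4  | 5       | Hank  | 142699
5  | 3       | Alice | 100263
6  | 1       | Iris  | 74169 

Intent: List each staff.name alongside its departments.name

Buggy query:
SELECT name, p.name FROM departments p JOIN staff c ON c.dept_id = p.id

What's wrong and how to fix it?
Bug: 'name' exists in both joined tables, so the database can't tell which one is meant

Fix: Prefix ambiguous columns with the table alias

Corrected query:
SELECT c.name, p.name FROM departments p JOIN staff c ON c.dept_id = p.id

Result:
name  | name       
------+------------
Alice | Engineering
Frank | HR         
Iris  | Sales      
Hank  | Marketing  
Alice | Sales      
Iris  | Engineering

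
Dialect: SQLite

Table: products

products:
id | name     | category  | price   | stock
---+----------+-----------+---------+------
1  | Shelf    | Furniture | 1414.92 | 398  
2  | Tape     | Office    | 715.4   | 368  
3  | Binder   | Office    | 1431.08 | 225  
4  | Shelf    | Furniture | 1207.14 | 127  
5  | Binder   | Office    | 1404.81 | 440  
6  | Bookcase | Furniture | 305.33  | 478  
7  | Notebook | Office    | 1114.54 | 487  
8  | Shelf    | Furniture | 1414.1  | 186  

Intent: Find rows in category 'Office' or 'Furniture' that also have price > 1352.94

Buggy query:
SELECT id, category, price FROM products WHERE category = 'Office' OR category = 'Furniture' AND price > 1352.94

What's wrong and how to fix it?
Bug: Without parentheses, AND is evaluated before OR, so the price filter only applies to the 'Furniture' branch

Fix: Group the OR with parentheses (or use IN), then AND the threshold

Corrected query:
SELECT id, category, price FROM products WHERE (category = 'Office' OR category = 'Furniture') AND price > 1352.94

Result:
id | category  | price  
---+-----------+--------
1  | Furniture | 1414.92
3  | Office    | 1431.08
5  | Office    | 1404.81
8  | Furniture | 1414.1 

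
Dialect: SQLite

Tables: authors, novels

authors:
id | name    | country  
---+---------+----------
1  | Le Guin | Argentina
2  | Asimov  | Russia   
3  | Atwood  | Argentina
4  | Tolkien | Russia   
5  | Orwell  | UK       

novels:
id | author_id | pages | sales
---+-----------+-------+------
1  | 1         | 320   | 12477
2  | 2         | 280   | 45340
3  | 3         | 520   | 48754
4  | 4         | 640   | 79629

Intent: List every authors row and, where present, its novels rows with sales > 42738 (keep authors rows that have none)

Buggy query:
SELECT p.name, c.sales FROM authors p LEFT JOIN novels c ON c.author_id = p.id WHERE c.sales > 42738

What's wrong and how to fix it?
Bug: Filtering c.sales in WHERE discards the NULL rows produced by LEFT JOIN, turning it into an inner join

Fix: Move the right-table condition into the ON clause so unmatched parents are kept

Corrected query:
SELECT p.name, c.sales FROM authors p LEFT JOIN novels c ON c.author_id = p.id AND c.sales > 42738

Result:
name    | sales
--------+------
Le Guin | NULL 
Asimov  | 45340
Atwood  | 48754
Tolkien | 79629
Orwell  | NULL 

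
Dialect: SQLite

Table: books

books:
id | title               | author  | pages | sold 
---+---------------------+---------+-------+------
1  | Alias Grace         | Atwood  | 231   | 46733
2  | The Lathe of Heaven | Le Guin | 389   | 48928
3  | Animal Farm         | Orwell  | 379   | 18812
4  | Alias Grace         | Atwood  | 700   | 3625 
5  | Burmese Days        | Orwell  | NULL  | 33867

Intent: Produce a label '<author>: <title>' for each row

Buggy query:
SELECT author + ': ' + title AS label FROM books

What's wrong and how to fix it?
Bug: SQLite uses || for string concatenation; + coerces text to numbers (yielding 0)

Fix: Replace + with || to concatenate text

Corrected query:
SELECT author || ': ' || title AS label FROM books

Result:
label                       
----------------------------
Atwood: Alias Grace         
Le Guin: The Lathe of Heaven
Orwell: Animal Farm         
Atwood: Alias Grace         
Orwell: Burmese Days        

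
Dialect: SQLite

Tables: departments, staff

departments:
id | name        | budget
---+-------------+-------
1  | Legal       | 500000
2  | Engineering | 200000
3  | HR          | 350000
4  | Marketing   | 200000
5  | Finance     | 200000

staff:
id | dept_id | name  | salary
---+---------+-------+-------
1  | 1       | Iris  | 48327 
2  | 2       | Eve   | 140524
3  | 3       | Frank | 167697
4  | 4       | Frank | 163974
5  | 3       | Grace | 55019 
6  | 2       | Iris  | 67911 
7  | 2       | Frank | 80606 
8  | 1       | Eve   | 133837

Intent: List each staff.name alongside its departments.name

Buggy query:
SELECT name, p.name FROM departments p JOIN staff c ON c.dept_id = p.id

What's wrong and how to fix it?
Bug: 'name' exists in both joined tables, so the database can't tell which one is meant

Fix: Prefix ambiguous columns with the table alias

Corrected query:
SELECT c.name, p.name FROM departments p JOIN staff c ON c.dept_id = p.id

Result:
name  | name       
------+------------
Iris  | Legal      
Eve   | Engineering
Frank | HR         
Frank | Marketing  
Grace | HR         
Iris  | Engineering
Frank | Engineering
Eve   | Legal      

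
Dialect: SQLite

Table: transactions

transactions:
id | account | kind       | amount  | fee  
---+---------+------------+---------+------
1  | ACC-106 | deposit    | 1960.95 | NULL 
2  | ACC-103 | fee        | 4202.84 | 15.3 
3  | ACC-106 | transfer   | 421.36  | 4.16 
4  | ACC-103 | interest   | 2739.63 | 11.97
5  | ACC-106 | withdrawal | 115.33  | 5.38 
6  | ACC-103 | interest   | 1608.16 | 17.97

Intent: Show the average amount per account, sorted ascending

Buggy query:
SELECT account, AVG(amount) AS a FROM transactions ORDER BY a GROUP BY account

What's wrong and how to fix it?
Bug: GROUP BY must precede ORDER BY

Fix: Reorder: SELECT … FROM … GROUP BY … ORDER BY …

Corrected query:
SELECT account, AVG(amount) AS a FROM transactions GROUP BY account ORDER BY a

Result:
account | a         
--------+-----------
ACC-106 | 832.546667
ACC-103 | 2850.21   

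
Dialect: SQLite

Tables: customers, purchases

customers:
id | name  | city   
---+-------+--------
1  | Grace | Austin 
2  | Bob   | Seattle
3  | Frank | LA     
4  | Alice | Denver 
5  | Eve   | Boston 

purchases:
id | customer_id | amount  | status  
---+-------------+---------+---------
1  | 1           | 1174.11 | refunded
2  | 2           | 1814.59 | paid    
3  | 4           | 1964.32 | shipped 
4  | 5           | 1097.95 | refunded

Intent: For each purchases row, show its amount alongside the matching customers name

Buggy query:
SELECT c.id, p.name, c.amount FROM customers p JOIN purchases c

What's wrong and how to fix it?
Bug: JOIN with no ON clause produces a cartesian product; every purchases row pairs with every customers row

Fix: Specify the join condition linking the foreign key to the parent id

Corrected query:
SELECT c.id, p.name, c.amount FROM customers p JOIN purchases c ON c.customer_id = p.id

Result:
id | name  | amount 
---+-------+--------
1  | Grace | 1174.11
2  | Bob   | 1814.59
3  | Alice | 1964.32
4  | Eve   | 1097.95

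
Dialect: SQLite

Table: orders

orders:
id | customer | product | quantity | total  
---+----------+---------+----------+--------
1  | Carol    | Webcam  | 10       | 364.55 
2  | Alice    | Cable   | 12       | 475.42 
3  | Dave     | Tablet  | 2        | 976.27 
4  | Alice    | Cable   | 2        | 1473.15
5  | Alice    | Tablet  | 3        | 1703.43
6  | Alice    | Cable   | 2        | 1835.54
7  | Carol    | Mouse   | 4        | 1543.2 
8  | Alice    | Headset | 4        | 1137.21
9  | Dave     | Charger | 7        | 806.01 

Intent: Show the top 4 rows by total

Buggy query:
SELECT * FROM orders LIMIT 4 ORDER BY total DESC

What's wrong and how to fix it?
Bug: LIMIT must come after ORDER BY

Fix: Swap the clauses: ORDER BY first, then LIMIT

Corrected query:
SELECT * FROM orders ORDER BY total DESC LIMIT 4

Result:
id | customer | product | quantity | total  
---+----------+---------+----------+--------
6  | Alice    | Cable   | 2        | 1835.54
5  | Alice    | Tablet  | 3        | 1703.43
7  | Carol    | Mouse   | 4        | 1543.2 
4  | Alice    | Cable   | 2        | 1473.15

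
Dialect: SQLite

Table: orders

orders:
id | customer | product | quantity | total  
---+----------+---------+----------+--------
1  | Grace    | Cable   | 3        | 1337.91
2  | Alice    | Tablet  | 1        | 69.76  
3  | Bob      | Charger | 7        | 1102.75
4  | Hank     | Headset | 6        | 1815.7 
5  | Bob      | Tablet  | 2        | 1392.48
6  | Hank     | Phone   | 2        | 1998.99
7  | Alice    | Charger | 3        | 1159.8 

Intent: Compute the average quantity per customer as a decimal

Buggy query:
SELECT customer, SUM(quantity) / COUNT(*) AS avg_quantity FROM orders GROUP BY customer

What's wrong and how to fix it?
Bug: SUM(quantity) and COUNT(*) are both integers; the division truncates the fractional part

Fix: Cast one side to REAL so the division keeps the fractional part

Corrected query:
SELECT customer, SUM(quantity) * 1.0 / COUNT(*) AS avg_quantity FROM orders GROUP BY customer

Result:
customer | avg_quantity
---------+-------------
Alice    | 2           
Bob      | 4.5         
Grace    | 3           
Hank     | 4           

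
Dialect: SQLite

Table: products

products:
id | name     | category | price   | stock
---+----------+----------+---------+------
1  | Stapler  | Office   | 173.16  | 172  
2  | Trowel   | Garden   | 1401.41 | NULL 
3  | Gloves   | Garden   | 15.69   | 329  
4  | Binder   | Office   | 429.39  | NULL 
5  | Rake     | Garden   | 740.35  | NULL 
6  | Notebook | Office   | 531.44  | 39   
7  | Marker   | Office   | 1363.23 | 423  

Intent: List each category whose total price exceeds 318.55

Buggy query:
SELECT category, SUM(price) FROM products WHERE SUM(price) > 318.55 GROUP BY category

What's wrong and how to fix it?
Bug: WHERE runs before GROUP BY, so aggregates aren't available there

Fix: Move the aggregate condition to a HAVING clause

Corrected query:
SELECT category, SUM(price) FROM products GROUP BY category HAVING SUM(price) > 318.55

Result:
category | SUM(price)
---------+-----------
Garden   | 2157.45   
Office   | 2497.22   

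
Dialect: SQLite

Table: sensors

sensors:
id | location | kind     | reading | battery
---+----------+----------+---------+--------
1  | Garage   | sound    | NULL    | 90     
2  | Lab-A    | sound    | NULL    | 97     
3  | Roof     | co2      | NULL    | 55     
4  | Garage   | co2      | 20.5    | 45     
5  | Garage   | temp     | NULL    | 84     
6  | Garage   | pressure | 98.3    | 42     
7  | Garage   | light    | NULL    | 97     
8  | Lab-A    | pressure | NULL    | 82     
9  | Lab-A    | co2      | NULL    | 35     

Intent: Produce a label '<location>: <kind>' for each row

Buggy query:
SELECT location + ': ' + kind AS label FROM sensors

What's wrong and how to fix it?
Bug: SQLite uses || for string concatenation; + coerces text to numbers (yielding 0)

Fix: Use the || operator for string concatenation

Corrected query:
SELECT location || ': ' || kind AS label FROM sensors

Result:
label           
----------------
Garage: sound   
Lab-A: sound    
Roof: co2       
Garage: co2     
Garage: temp    
Garage: pressure
Garage: light   
Lab-A: pressure 
Lab-A: co2      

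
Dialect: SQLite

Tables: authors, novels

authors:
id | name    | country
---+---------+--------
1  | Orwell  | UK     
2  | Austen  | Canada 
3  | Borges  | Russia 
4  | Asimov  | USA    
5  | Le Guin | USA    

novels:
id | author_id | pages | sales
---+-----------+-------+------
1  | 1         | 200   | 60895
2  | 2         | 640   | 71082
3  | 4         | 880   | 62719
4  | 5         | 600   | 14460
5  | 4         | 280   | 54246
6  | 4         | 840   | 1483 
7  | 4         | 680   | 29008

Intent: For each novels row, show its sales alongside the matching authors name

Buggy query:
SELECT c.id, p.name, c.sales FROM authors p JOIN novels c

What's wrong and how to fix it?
Bug: Missing join condition: each novels row is matched to all authors rows instead of just its own

Fix: Specify the join condition linking the foreign key to the parent id

Corrected query:
SELECT c.id, p.name, c.sales FROM authors p JOIN novels c ON c.author_id = p.id

Result:
id | name    | sales
---+---------+------
1  | Orwell  | 60895
2  | Austen  | 71082
3  | Asimov  | 62719
4  | Le Guin | 14460
5  | Asimov  | 54246
6  | Asimov  | 1483 
7  | Asimov  | 29008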